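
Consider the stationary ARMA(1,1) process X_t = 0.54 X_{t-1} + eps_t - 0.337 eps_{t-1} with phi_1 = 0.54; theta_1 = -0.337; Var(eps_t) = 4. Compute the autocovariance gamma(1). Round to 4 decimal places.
\gamma(1) = 0.9377

Multiply the model equation by X_{t-k} and take expectations. With theta_0 = psi_0 = 1 and psi_j the MA(infinity) weights, this gives
  gamma(k) - sum_i phi_i gamma(k-i) = c_k,
  c_k = sigma^2 * sum_{j=k..q} theta_j psi_{j-k}   (c_k = 0 for k > q),
using gamma(-m) = gamma(m).
psi-weights needed (psi_j = theta_j + sum_i phi_i psi_{j-i}):
  psi_1 = theta_1 + phi_1 = -0.337 + (0.54) = 0.203
Right-hand sides:
  c_0 = sigma^2 (1 + theta_1 psi_1) = 4 * (1 + (-0.337)(0.203)) = 4 * 0.931589 = 3.726356
  c_1 = sigma^2 theta_1 = 4 * (-0.337) = -1.348
  c_2 = 0
Equations for k = 0 and k = 1 (AR order 1):
  gamma(0) = phi_1 gamma(1) + c_0
  gamma(1) = phi_1 gamma(0) + c_1
Substituting the second into the first: gamma(0) (1 - phi_1^2) = c_0 + phi_1 c_1, so
  gamma(0) = (c_0 + phi_1 c_1) / (1 - phi_1^2) = (3.726356 + (0.54)(-1.348)) / (1 - (0.54)^2) = 2.998436 / 0.7084 = 4.232688.
  gamma(1) = phi_1 gamma(0) + c_1 = (0.54)(4.232688) + (-1.348) = 0.937651.
Therefore gamma(1) = 0.9377 (to 4 decimal places).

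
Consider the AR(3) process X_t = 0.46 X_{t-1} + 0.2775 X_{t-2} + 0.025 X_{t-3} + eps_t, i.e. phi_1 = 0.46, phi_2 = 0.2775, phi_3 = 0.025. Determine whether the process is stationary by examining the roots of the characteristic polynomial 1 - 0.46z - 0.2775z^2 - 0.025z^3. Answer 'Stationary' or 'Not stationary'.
\text{Stationary}

The AR(p) characteristic polynomial is P(z) = 1 - 0.46z - 0.2775z^2 - 0.025z^3.
Stationarity requires all roots to lie outside the unit circle, i.e. |z| > 1 for every root.
Degree 3: look for a simple real root z0 first, then factor out (1 - z/z0) and solve the remaining quadratic.
Testing z0 = -4: P(-4) = 1 + (-0.46)(-4) + (-0.2775)(-4)^2 + (-0.025)(-4)^3
  = 1 + (1.84) + (-4.44) + (1.6) = 0.  So z_0 = -4 is a root, |z_0| = 4.
Divide out the factor (1 + 0.25 z) = (1 - z/z0) (since 1/z0 = -0.25):
  P(z) = (1 + 0.25 z)(1 + (-0.71) z + (-0.1) z^2)
  [check: z-coef -0.71 - (-0.25) = -0.46; z^2-coef -0.1 - (-0.25)(-0.71) = -0.2775; z^3-coef -(-0.25)(-0.1) = -0.025.]
Remaining roots from the quadratic factor 1 + (-0.71) z + (-0.1) z^2:
  Set 1 + (-0.71) z + (-0.1) z^2 = 0, i.e. a z^2 + b z + c = 0 with a = -0.1, b = -0.71, c = 1.
  Discriminant D = b^2 - 4ac = (-0.71)^2 - 4*(-0.1)*1 = 0.5041 - (-0.4) = 0.9041.
  D >= 0, so the roots are real: z = (-b +/- sqrt(D)) / (2a) = (0.71 +/- 0.950842) / (-0.2).
    z_1 = (0.71 + 0.950842) / (-0.2) = -8.3042,   |z_1| = 8.3042.
    z_2 = (0.71 - 0.950842) / (-0.2) = 1.2042,   |z_2| = 1.2042.
Moduli of all roots: 4.0000, 8.3042, 1.2042.
All moduli strictly greater than 1? Yes.
Verdict: Stationary.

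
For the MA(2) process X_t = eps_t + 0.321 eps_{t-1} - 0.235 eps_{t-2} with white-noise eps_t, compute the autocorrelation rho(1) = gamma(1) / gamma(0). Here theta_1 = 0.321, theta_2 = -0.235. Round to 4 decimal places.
\rho(1) = 0.2120

For an MA(q) process with theta_0 = 1, the autocovariance is
  gamma(k) = sigma^2 * sum_{i=0..q-k} theta_i * theta_{i+k},
and rho(k) = gamma(k) / gamma(0). Sigma^2 cancels.
  numerator   = (1)*(0.321) + (0.321)*(-0.235) = 0.245565.
  denominator = (1)^2 + (0.321)^2 + (-0.235)^2 = 1.158266.
  rho(1) = 0.245565 / 1.158266 = 0.2120.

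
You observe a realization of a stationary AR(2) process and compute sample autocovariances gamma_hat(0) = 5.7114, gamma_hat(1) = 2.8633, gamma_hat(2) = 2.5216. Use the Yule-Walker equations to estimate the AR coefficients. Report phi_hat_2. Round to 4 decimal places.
\hat\phi_{2} = 0.2540

The Yule-Walker equations for an AR(p) process read, in matrix form,
  Gamma_p phi = r_p,   with   (Gamma_p)_{ij} = gamma(|i - j|),
                       (r_p)_i = gamma(i),   i,j = 1..p.
Substitute the sample gammas (Toeplitz matrix and right-hand side of size 2):
  Gamma_p = [[5.7114, 2.8633], [2.8633, 5.7114]]
  r_p     = [2.8633, 2.5216]
Written out:
  5.7114 phi_1 + 2.8633 phi_2 = 2.8633
  2.8633 phi_1 + 5.7114 phi_2 = 2.5216
Solve by Cramer's rule:
  det = gamma(0)^2 - gamma(1)^2 = (5.7114)^2 - (2.8633)^2 = 32.62008996 - 8.19848689 = 24.42160307
  phi_hat_1 = [gamma(1) gamma(0) - gamma(1) gamma(2)] / det = [(2.8633)(5.7114) - (2.8633)(2.5216)] / 24.42160307 = 9.13335434 / 24.42160307 = 0.374
  phi_hat_2 = [gamma(0) gamma(2) - gamma(1)^2] / det = [(5.7114)(2.5216) - (2.8633)^2] / 24.42160307 = 6.20337935 / 24.42160307 = 0.254
So phi_hat = [0.3740, 0.2540].
Therefore phi_hat_2 = 0.2540.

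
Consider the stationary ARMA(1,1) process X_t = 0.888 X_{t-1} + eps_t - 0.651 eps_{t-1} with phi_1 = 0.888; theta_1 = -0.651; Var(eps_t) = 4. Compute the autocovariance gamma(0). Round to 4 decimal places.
\gamma(0) = 5.0625

Multiply the model equation by X_{t-k} and take expectations. With theta_0 = psi_0 = 1 and psi_j the MA(infinity) weights, this gives
  gamma(k) - sum_i phi_i gamma(k-i) = c_k,
  c_k = sigma^2 * sum_{j=k..q} theta_j psi_{j-k}   (c_k = 0 for k > q),
using gamma(-m) = gamma(m).
psi-weights needed (psi_j = theta_j + sum_i phi_i psi_{j-i}):
  psi_1 = theta_1 + phi_1 = -0.651 + (0.888) = 0.237
Right-hand sides:
  c_0 = sigma^2 (1 + theta_1 psi_1) = 4 * (1 + (-0.651)(0.237)) = 4 * 0.845713 = 3.382852
  c_1 = sigma^2 theta_1 = 4 * (-0.651) = -2.604
  c_2 = 0
Equations for k = 0 and k = 1 (AR order 1):
  gamma(0) = phi_1 gamma(1) + c_0
  gamma(1) = phi_1 gamma(0) + c_1
Substituting the second into the first: gamma(0) (1 - phi_1^2) = c_0 + phi_1 c_1, so
  gamma(0) = (c_0 + phi_1 c_1) / (1 - phi_1^2) = (3.382852 + (0.888)(-2.604)) / (1 - (0.888)^2) = 1.0705 / 0.211456 = 5.062519.
Therefore gamma(0) = 5.0625 (to 4 decimal places).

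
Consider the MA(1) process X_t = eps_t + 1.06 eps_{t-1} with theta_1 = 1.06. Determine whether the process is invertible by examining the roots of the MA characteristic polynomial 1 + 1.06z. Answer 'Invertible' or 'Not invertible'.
\text{Not invertible}

The MA(q) characteristic polynomial is P(z) = 1 + 1.06z.
Invertibility requires all roots to lie outside the unit circle, i.e. |z| > 1 for every root.
This is linear in z: 1 + (1.06) z = 0  =>  z = -1/(1.06) = -0.943396,  |z| = 0.943396.
Moduli of all roots: 0.9434.
All moduli strictly greater than 1? No.
Verdict: Not invertible.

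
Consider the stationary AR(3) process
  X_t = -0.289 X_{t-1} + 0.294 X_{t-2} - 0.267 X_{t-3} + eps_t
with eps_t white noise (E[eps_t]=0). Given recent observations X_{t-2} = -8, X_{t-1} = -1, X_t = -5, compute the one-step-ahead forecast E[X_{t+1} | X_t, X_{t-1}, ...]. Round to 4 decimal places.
E[X_{t+1} \mid \mathcal F_t] = 3.2870

For an AR(p) model X_t = c + sum_i phi_i X_{t-i} + eps_t, the
one-step-ahead conditional mean is
  E[X_{t+1} | X_t, ...] = c + sum_i phi_i X_{t+1-i}.
Substitute known values:
  E[X_{t+1} | ...] = (-0.289) * (-5) + (0.294) * (-1) + (-0.267) * (-8)
                   = 3.2870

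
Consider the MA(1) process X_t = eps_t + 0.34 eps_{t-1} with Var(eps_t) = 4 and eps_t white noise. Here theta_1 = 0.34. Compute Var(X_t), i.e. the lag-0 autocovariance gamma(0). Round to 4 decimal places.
\gamma(0) = 4.4624

For an MA(q) process X_t = eps_t + sum_i theta_i eps_{t-i} with
Var(eps_t) = sigma^2, the variance is
  gamma(0) = sigma^2 * (1 + sum_i theta_i^2).
  sum_i theta_i^2 = (0.34)^2 = 0.1156.
  gamma(0) = 4 * (1 + 0.1156) = 4 * 1.1156 = 4.4624.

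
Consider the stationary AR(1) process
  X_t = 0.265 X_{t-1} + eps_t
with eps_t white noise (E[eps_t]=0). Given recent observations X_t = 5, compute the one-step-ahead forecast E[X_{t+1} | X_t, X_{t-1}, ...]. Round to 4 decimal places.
E[X_{t+1} \mid \mathcal F_t] = 1.3250

For an AR(p) model X_t = c + sum_i phi_i X_{t-i} + eps_t, the
one-step-ahead conditional mean is
  E[X_{t+1} | X_t, ...] = c + sum_i phi_i X_{t+1-i}.
Substitute known values:
  E[X_{t+1} | ...] = (0.265) * (5)
                   = 1.3250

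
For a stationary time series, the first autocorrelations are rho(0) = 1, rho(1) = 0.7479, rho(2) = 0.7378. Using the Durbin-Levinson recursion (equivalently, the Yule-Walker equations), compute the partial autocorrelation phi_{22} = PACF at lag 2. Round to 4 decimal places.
\phi_{22} = 0.4050

The PACF at lag k is phi_{kk}, the last component of the solution
to the Yule-Walker system G_k phi = r_k where
  (G_k)_{ij} = rho(|i - j|), (r_k)_i = rho(i), i,j = 1..k.
Equivalently, Durbin-Levinson gives phi_{kk} iteratively:
  phi_{11} = rho(1)
  phi_{kk} = [rho(k) - sum_{j=1..k-1} phi_{k-1,j} rho(k-j)]
            / [1 - sum_{j=1..k-1} phi_{k-1,j} rho(j)],
  phi_{k,j} = phi_{k-1,j} - phi_{kk} phi_{k-1,k-j},  j = 1..k-1.
Step k = 1:
  phi_11 = rho(1) = 0.7479.
Step k = 2:
  phi_22 = [rho(2) - phi_11 rho(1)] / [1 - phi_11 rho(1)] = [0.7378 - (0.7479)(0.7479)] / [1 - (0.7479)(0.7479)]
         = 0.17844559 / 0.44064559 = 0.405.
Therefore phi_{22} = 0.4050.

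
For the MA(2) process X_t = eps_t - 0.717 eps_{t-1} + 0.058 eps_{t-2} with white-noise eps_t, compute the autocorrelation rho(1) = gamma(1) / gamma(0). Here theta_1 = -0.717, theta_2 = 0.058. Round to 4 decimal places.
\rho(1) = -0.4999

For an MA(q) process with theta_0 = 1, the autocovariance is
  gamma(k) = sigma^2 * sum_{i=0..q-k} theta_i * theta_{i+k},
and rho(k) = gamma(k) / gamma(0). Sigma^2 cancels.
  numerator   = (1)*(-0.717) + (-0.717)*(0.058) = -0.758586.
  denominator = (1)^2 + (-0.717)^2 + (0.058)^2 = 1.517453.
  rho(1) = -0.758586 / 1.517453 = -0.4999.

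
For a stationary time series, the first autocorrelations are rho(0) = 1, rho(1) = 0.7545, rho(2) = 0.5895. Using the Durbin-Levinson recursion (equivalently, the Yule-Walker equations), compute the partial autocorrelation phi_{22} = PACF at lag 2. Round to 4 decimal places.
\phi_{22} = 0.0470

The PACF at lag k is phi_{kk}, the last component of the solution
to the Yule-Walker system G_k phi = r_k where
  (G_k)_{ij} = rho(|i - j|), (r_k)_i = rho(i), i,j = 1..k.
Equivalently, Durbin-Levinson gives phi_{kk} iteratively:
  phi_{11} = rho(1)
  phi_{kk} = [rho(k) - sum_{j=1..k-1} phi_{k-1,j} rho(k-j)]
            / [1 - sum_{j=1..k-1} phi_{k-1,j} rho(j)],
  phi_{k,j} = phi_{k-1,j} - phi_{kk} phi_{k-1,k-j},  j = 1..k-1.
Step k = 1:
  phi_11 = rho(1) = 0.7545.
Step k = 2:
  phi_22 = [rho(2) - phi_11 rho(1)] / [1 - phi_11 rho(1)] = [0.5895 - (0.7545)(0.7545)] / [1 - (0.7545)(0.7545)]
         = 0.02022975 / 0.43072975 = 0.047.
Therefore phi_{22} = 0.0470.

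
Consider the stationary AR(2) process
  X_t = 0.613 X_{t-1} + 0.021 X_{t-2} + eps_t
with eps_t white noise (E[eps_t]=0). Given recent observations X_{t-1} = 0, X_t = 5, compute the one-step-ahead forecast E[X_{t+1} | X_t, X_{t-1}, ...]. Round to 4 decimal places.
E[X_{t+1} \mid \mathcal F_t] = 3.0650

For an AR(p) model X_t = c + sum_i phi_i X_{t-i} + eps_t, the
one-step-ahead conditional mean is
  E[X_{t+1} | X_t, ...] = c + sum_i phi_i X_{t+1-i}.
Substitute known values:
  E[X_{t+1} | ...] = (0.613) * (5) + (0.021) * (0)
                   = 3.0650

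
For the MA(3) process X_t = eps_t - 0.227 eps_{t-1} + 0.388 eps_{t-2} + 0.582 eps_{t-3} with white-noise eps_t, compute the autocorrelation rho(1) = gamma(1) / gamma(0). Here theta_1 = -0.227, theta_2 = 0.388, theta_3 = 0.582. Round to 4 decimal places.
\rho(1) = -0.0579

For an MA(q) process with theta_0 = 1, the autocovariance is
  gamma(k) = sigma^2 * sum_{i=0..q-k} theta_i * theta_{i+k},
and rho(k) = gamma(k) / gamma(0). Sigma^2 cancels.
  numerator   = (1)*(-0.227) + (-0.227)*(0.388) + (0.388)*(0.582) = -0.08926.
  denominator = (1)^2 + (-0.227)^2 + (0.388)^2 + (0.582)^2 = 1.540797.
  rho(1) = -0.08926 / 1.540797 = -0.0579.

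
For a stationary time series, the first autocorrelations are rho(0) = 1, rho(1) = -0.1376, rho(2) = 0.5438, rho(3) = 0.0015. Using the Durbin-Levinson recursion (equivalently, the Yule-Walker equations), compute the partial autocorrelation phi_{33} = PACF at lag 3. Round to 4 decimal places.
\phi_{33} = 0.1570

The PACF at lag k is phi_{kk}, the last component of the solution
to the Yule-Walker system G_k phi = r_k where
  (G_k)_{ij} = rho(|i - j|), (r_k)_i = rho(i), i,j = 1..k.
Equivalently, Durbin-Levinson gives phi_{kk} iteratively:
  phi_{11} = rho(1)
  phi_{kk} = [rho(k) - sum_{j=1..k-1} phi_{k-1,j} rho(k-j)]
            / [1 - sum_{j=1..k-1} phi_{k-1,j} rho(j)],
  phi_{k,j} = phi_{k-1,j} - phi_{kk} phi_{k-1,k-j},  j = 1..k-1.
Step k = 1:
  phi_11 = rho(1) = -0.1376.
Step k = 2:
  phi_22 = [rho(2) - phi_11 rho(1)] / [1 - phi_11 rho(1)] = [0.5438 - (-0.1376)(-0.1376)] / [1 - (-0.1376)(-0.1376)]
         = 0.52486624 / 0.98106624 = 0.534996.
  Update: phi_21 = phi_11 - phi_22 phi_11 = -0.1376 - (0.534996)(-0.1376) = -0.063985.
Step k = 3:
  phi_33 = [rho(3) - phi_21 rho(2) - phi_22 rho(1)] / [1 - phi_21 rho(1) - phi_22 rho(2)]
    numerator   = 0.0015 - (-0.063985)(0.5438) - (0.534996)(-0.1376) = 0.10991023
    denominator = 1 - (-0.063985)(-0.1376) - (0.534996)(0.5438) = 0.70026505
  phi_33 = 0.10991023 / 0.70026505 = 0.157.
Therefore phi_{33} = 0.1570.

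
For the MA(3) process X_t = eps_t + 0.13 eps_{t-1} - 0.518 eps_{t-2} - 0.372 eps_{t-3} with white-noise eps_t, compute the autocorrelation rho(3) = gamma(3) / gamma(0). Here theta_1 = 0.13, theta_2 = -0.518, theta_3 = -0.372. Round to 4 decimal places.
\rho(3) = -0.2613

For an MA(q) process with theta_0 = 1, the autocovariance is
  gamma(k) = sigma^2 * sum_{i=0..q-k} theta_i * theta_{i+k},
and rho(k) = gamma(k) / gamma(0). Sigma^2 cancels.
  numerator   = (1)*(-0.372) = -0.372.
  denominator = (1)^2 + (0.13)^2 + (-0.518)^2 + (-0.372)^2 = 1.423608.
  rho(3) = -0.372 / 1.423608 = -0.2613.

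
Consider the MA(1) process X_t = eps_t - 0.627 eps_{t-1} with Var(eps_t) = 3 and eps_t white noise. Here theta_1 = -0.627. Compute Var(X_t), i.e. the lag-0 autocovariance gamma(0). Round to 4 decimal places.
\gamma(0) = 4.1794

For an MA(q) process X_t = eps_t + sum_i theta_i eps_{t-i} with
Var(eps_t) = sigma^2, the variance is
  gamma(0) = sigma^2 * (1 + sum_i theta_i^2).
  sum_i theta_i^2 = (-0.627)^2 = 0.393129.
  gamma(0) = 3 * (1 + 0.393129) = 3 * 1.393129 = 4.179387, which rounds to 4.1794.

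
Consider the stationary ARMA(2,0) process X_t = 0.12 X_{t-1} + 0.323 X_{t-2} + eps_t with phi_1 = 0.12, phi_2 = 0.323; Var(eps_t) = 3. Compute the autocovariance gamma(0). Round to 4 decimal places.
\gamma(0) = 3.4581

Multiply the model equation by X_{t-k} and take expectations. With theta_0 = psi_0 = 1 and psi_j the MA(infinity) weights, this gives
  gamma(k) - sum_i phi_i gamma(k-i) = c_k,
  c_k = sigma^2 * sum_{j=k..q} theta_j psi_{j-k}   (c_k = 0 for k > q),
using gamma(-m) = gamma(m).
Pure AR (q = 0): c_0 = sigma^2 = 3, c_k = 0 for k >= 1.
Equations for k = 0, 1, 2 (AR order 2, c_2 = 0):
  (E0) gamma(0) = phi_1 gamma(1) + phi_2 gamma(2) + c_0
  (E1) gamma(1) = phi_1 gamma(0) + phi_2 gamma(1) + c_1
  (E2) gamma(2) = phi_1 gamma(1) + phi_2 gamma(0)
From (E1): gamma(1) = A gamma(0) + B with
  A = phi_1 / (1 - phi_2) = 0.12 / 0.677 = 0.177253,   B = c_1 / (1 - phi_2) = 0 / 0.677 = 0.
Insert (E2) into (E0): gamma(0) (1 - phi_2^2) = phi_1 (1 + phi_2) gamma(1) + c_0.
  phi_1 (1 + phi_2) = (0.12)(1.323) = 0.15876,   1 - phi_2^2 = 0.895671.
Replace gamma(1) by A gamma(0) + B and collect gamma(0):
  gamma(0) [0.895671 - (0.15876)(0.177253)] = c_0 = 3
  gamma(0) * 0.86753 = 3
  gamma(0) = 3 / 0.86753 = 3.458092.
Therefore gamma(0) = 3.4581 (to 4 decimal places).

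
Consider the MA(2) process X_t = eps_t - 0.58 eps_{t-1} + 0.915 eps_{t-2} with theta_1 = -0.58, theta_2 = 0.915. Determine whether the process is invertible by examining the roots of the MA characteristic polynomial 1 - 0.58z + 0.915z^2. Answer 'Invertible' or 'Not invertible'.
\text{Invertible}

The MA(q) characteristic polynomial is P(z) = 1 - 0.58z + 0.915z^2.
Invertibility requires all roots to lie outside the unit circle, i.e. |z| > 1 for every root.
Set 1 + (-0.58) z + (0.915) z^2 = 0, i.e. a z^2 + b z + c = 0 with a = 0.915, b = -0.58, c = 1.
Discriminant D = b^2 - 4ac = (-0.58)^2 - 4*(0.915)*1 = 0.3364 - (3.66) = -3.3236.
D < 0, so the roots are the complex-conjugate pair z = (-b +/- i sqrt(-D)) / (2a) = 0.3169 +/- 0.9962i.
For a conjugate pair |z|^2 = z * conj(z) = (product of roots) = c/a = 1/(0.915) = 1.092896, so |z| = sqrt(1.092896) = 1.0454 for both roots.
Moduli of all roots: 1.0454, 1.0454.
All moduli strictly greater than 1? Yes.
Verdict: Invertible.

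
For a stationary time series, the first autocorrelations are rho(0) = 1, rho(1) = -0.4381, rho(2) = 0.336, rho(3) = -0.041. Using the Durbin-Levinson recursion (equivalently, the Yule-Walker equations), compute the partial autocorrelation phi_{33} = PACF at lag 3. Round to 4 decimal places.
\phi_{33} = 0.2020

The PACF at lag k is phi_{kk}, the last component of the solution
to the Yule-Walker system G_k phi = r_k where
  (G_k)_{ij} = rho(|i - j|), (r_k)_i = rho(i), i,j = 1..k.
Equivalently, Durbin-Levinson gives phi_{kk} iteratively:
  phi_{11} = rho(1)
  phi_{kk} = [rho(k) - sum_{j=1..k-1} phi_{k-1,j} rho(k-j)]
            / [1 - sum_{j=1..k-1} phi_{k-1,j} rho(j)],
  phi_{k,j} = phi_{k-1,j} - phi_{kk} phi_{k-1,k-j},  j = 1..k-1.
Step k = 1:
  phi_11 = rho(1) = -0.4381.
Step k = 2:
  phi_22 = [rho(2) - phi_11 rho(1)] / [1 - phi_11 rho(1)] = [0.336 - (-0.4381)(-0.4381)] / [1 - (-0.4381)(-0.4381)]
         = 0.14406839 / 0.80806839 = 0.178287.
  Update: phi_21 = phi_11 - phi_22 phi_11 = -0.4381 - (0.178287)(-0.4381) = -0.359992.
Step k = 3:
  phi_33 = [rho(3) - phi_21 rho(2) - phi_22 rho(1)] / [1 - phi_21 rho(1) - phi_22 rho(2)]
    numerator   = -0.041 - (-0.359992)(0.336) - (0.178287)(-0.4381) = 0.15806511
    denominator = 1 - (-0.359992)(-0.4381) - (0.178287)(0.336) = 0.78238282
  phi_33 = 0.15806511 / 0.78238282 = 0.202.
Therefore phi_{33} = 0.2020.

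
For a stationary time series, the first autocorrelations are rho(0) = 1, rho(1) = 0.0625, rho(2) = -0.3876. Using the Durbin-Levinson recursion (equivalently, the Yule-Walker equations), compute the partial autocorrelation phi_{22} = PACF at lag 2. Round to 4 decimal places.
\phi_{22} = -0.3930

The PACF at lag k is phi_{kk}, the last component of the solution
to the Yule-Walker system G_k phi = r_k where
  (G_k)_{ij} = rho(|i - j|), (r_k)_i = rho(i), i,j = 1..k.
Equivalently, Durbin-Levinson gives phi_{kk} iteratively:
  phi_{11} = rho(1)
  phi_{kk} = [rho(k) - sum_{j=1..k-1} phi_{k-1,j} rho(k-j)]
            / [1 - sum_{j=1..k-1} phi_{k-1,j} rho(j)],
  phi_{k,j} = phi_{k-1,j} - phi_{kk} phi_{k-1,k-j},  j = 1..k-1.
Step k = 1:
  phi_11 = rho(1) = 0.0625.
Step k = 2:
  phi_22 = [rho(2) - phi_11 rho(1)] / [1 - phi_11 rho(1)] = [-0.3876 - (0.0625)(0.0625)] / [1 - (0.0625)(0.0625)]
         = -0.39150625 / 0.99609375 = -0.393.
Therefore phi_{22} = -0.3930.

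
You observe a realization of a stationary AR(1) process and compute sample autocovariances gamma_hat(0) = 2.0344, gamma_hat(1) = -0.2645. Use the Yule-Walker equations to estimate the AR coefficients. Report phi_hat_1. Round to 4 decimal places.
\hat\phi_{1} = -0.1300

The Yule-Walker equations for an AR(p) process read, in matrix form,
  Gamma_p phi = r_p,   with   (Gamma_p)_{ij} = gamma(|i - j|),
                       (r_p)_i = gamma(i),   i,j = 1..p.
Substitute the sample gammas (Toeplitz matrix and right-hand side of size 1):
  Gamma_p = [[2.0344]]
  r_p     = [-0.2645]
With p = 1 this is the single equation gamma(0) phi_1 = gamma(1):
  phi_hat_1 = gamma(1) / gamma(0) = -0.2645 / 2.0344 = -0.1300.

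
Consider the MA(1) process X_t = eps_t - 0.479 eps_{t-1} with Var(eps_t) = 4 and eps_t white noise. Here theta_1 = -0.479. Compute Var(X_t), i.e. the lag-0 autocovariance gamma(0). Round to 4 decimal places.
\gamma(0) = 4.9178

For an MA(q) process X_t = eps_t + sum_i theta_i eps_{t-i} with
Var(eps_t) = sigma^2, the variance is
  gamma(0) = sigma^2 * (1 + sum_i theta_i^2).
  sum_i theta_i^2 = (-0.479)^2 = 0.229441.
  gamma(0) = 4 * (1 + 0.229441) = 4 * 1.229441 = 4.917764, which rounds to 4.9178.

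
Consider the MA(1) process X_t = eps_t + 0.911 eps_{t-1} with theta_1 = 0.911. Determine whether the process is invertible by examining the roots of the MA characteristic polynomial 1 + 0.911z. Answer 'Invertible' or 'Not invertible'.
\text{Invertible}

The MA(q) characteristic polynomial is P(z) = 1 + 0.911z.
Invertibility requires all roots to lie outside the unit circle, i.e. |z| > 1 for every root.
This is linear in z: 1 + (0.911) z = 0  =>  z = -1/(0.911) = -1.097695,  |z| = 1.097695.
Moduli of all roots: 1.0977.
All moduli strictly greater than 1? Yes.
Verdict: Invertible.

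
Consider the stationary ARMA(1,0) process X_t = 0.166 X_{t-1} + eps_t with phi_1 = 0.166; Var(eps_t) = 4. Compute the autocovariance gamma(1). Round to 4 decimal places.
\gamma(1) = 0.6828

Multiply the model equation by X_{t-k} and take expectations. With theta_0 = psi_0 = 1 and psi_j the MA(infinity) weights, this gives
  gamma(k) - sum_i phi_i gamma(k-i) = c_k,
  c_k = sigma^2 * sum_{j=k..q} theta_j psi_{j-k}   (c_k = 0 for k > q),
using gamma(-m) = gamma(m).
Pure AR (q = 0): c_0 = sigma^2 = 4, c_k = 0 for k >= 1.
Equations for k = 0 and k = 1 (AR order 1):
  gamma(0) = phi_1 gamma(1) + c_0
  gamma(1) = phi_1 gamma(0) + c_1
Substituting the second into the first: gamma(0) (1 - phi_1^2) = c_0 + phi_1 c_1, so
  gamma(0) = c_0 / (1 - phi_1^2) = 4 / (1 - (0.166)^2) = 4 / 0.972444 = 4.113347.
  gamma(1) = phi_1 gamma(0) = (0.166)(4.113347) = 0.682816.
Therefore gamma(1) = 0.6828 (to 4 decimal places).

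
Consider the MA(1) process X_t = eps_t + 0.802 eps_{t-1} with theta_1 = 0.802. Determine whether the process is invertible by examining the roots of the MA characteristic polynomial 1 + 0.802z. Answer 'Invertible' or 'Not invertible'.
\text{Invertible}

The MA(q) characteristic polynomial is P(z) = 1 + 0.802z.
Invertibility requires all roots to lie outside the unit circle, i.e. |z| > 1 for every root.
This is linear in z: 1 + (0.802) z = 0  =>  z = -1/(0.802) = -1.246883,  |z| = 1.246883.
Moduli of all roots: 1.2469.
All moduli strictly greater than 1? Yes.
Verdict: Invertible.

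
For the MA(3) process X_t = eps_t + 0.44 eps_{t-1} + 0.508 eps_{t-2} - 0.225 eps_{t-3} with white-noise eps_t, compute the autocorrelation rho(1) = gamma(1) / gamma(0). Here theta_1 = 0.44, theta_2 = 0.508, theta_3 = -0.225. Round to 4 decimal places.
\rho(1) = 0.3656

For an MA(q) process with theta_0 = 1, the autocovariance is
  gamma(k) = sigma^2 * sum_{i=0..q-k} theta_i * theta_{i+k},
and rho(k) = gamma(k) / gamma(0). Sigma^2 cancels.
  numerator   = (1)*(0.44) + (0.44)*(0.508) + (0.508)*(-0.225) = 0.54922.
  denominator = (1)^2 + (0.44)^2 + (0.508)^2 + (-0.225)^2 = 1.502289.
  rho(1) = 0.54922 / 1.502289 = 0.3656.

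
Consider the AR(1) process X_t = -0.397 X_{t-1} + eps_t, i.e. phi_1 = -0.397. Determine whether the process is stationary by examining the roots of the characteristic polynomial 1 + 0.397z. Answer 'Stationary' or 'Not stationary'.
\text{Stationary}

The AR(p) characteristic polynomial is P(z) = 1 + 0.397z.
Stationarity requires all roots to lie outside the unit circle, i.e. |z| > 1 for every root.
This is linear in z: 1 + (0.397) z = 0  =>  z = -1/(0.397) = -2.518892,  |z| = 2.518892.
Moduli of all roots: 2.5189.
All moduli strictly greater than 1? Yes.
Verdict: Stationary.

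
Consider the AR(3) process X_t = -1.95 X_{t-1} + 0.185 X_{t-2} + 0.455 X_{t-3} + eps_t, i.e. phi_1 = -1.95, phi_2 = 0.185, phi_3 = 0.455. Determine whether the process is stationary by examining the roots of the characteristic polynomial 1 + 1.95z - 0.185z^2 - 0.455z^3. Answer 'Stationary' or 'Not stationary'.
\text{Not stationary}

The AR(p) characteristic polynomial is P(z) = 1 + 1.95z - 0.185z^2 - 0.455z^3.
Stationarity requires all roots to lie outside the unit circle, i.e. |z| > 1 for every root.
Degree 3: look for a simple real root z0 first, then factor out (1 - z/z0) and solve the remaining quadratic.
Testing z0 = -2: P(-2) = 1 + (1.95)(-2) + (-0.185)(-2)^2 + (-0.455)(-2)^3
  = 1 + (-3.9) + (-0.74) + (3.64) = 0.  So z_0 = -2 is a root, |z_0| = 2.
Divide out the factor (1 + 0.5 z) = (1 - z/z0) (since 1/z0 = -0.5):
  P(z) = (1 + 0.5 z)(1 + (1.45) z + (-0.91) z^2)
  [check: z-coef 1.45 - (-0.5) = 1.95; z^2-coef -0.91 - (-0.5)(1.45) = -0.185; z^3-coef -(-0.5)(-0.91) = -0.455.]
Remaining roots from the quadratic factor 1 + (1.45) z + (-0.91) z^2:
  Set 1 + (1.45) z + (-0.91) z^2 = 0, i.e. a z^2 + b z + c = 0 with a = -0.91, b = 1.45, c = 1.
  Discriminant D = b^2 - 4ac = (1.45)^2 - 4*(-0.91)*1 = 2.1025 - (-3.64) = 5.7425.
  D >= 0, so the roots are real: z = (-b +/- sqrt(D)) / (2a) = (-1.45 +/- 2.396351) / (-1.82).
    z_1 = (-1.45 + 2.396351) / (-1.82) = -0.52,   |z_1| = 0.52.
    z_2 = (-1.45 - 2.396351) / (-1.82) = 2.1134,   |z_2| = 2.1134.
Moduli of all roots: 2.0000, 0.5200, 2.1134.
All moduli strictly greater than 1? No.
Verdict: Not stationary.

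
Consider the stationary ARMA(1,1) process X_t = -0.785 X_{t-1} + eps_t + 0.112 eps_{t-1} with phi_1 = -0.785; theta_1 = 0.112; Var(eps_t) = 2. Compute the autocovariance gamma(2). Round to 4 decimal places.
\gamma(2) = 2.5111

Multiply the model equation by X_{t-k} and take expectations. With theta_0 = psi_0 = 1 and psi_j the MA(infinity) weights, this gives
  gamma(k) - sum_i phi_i gamma(k-i) = c_k,
  c_k = sigma^2 * sum_{j=k..q} theta_j psi_{j-k}   (c_k = 0 for k > q),
using gamma(-m) = gamma(m).
psi-weights needed (psi_j = theta_j + sum_i phi_i psi_{j-i}):
  psi_1 = theta_1 + phi_1 = 0.112 + (-0.785) = -0.673
Right-hand sides:
  c_0 = sigma^2 (1 + theta_1 psi_1) = 2 * (1 + (0.112)(-0.673)) = 2 * 0.924624 = 1.849248
  c_1 = sigma^2 theta_1 = 2 * (0.112) = 0.224
  c_2 = 0
Equations for k = 0 and k = 1 (AR order 1):
  gamma(0) = phi_1 gamma(1) + c_0
  gamma(1) = phi_1 gamma(0) + c_1
Substituting the second into the first: gamma(0) (1 - phi_1^2) = c_0 + phi_1 c_1, so
  gamma(0) = (c_0 + phi_1 c_1) / (1 - phi_1^2) = (1.849248 + (-0.785)(0.224)) / (1 - (-0.785)^2) = 1.673408 / 0.383775 = 4.360388.
  gamma(1) = phi_1 gamma(0) + c_1 = (-0.785)(4.360388) + (0.224) = -3.198905.
For k = 2 (> q): gamma(2) = phi_1 gamma(1) = (-0.785)(-3.198905) = 2.51114.
Therefore gamma(2) = 2.5111 (to 4 decimal places).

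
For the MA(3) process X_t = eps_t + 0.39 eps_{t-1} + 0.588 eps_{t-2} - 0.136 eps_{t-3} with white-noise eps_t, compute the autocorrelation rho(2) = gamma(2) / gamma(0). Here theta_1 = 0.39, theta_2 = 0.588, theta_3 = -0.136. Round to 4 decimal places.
\rho(2) = 0.3528

For an MA(q) process with theta_0 = 1, the autocovariance is
  gamma(k) = sigma^2 * sum_{i=0..q-k} theta_i * theta_{i+k},
and rho(k) = gamma(k) / gamma(0). Sigma^2 cancels.
  numerator   = (1)*(0.588) + (0.39)*(-0.136) = 0.53496.
  denominator = (1)^2 + (0.39)^2 + (0.588)^2 + (-0.136)^2 = 1.51634.
  rho(2) = 0.53496 / 1.51634 = 0.3528.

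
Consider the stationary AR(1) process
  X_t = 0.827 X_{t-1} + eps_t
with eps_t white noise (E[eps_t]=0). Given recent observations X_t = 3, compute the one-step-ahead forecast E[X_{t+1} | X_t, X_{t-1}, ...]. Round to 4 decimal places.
E[X_{t+1} \mid \mathcal F_t] = 2.4810

For an AR(p) model X_t = c + sum_i phi_i X_{t-i} + eps_t, the
one-step-ahead conditional mean is
  E[X_{t+1} | X_t, ...] = c + sum_i phi_i X_{t+1-i}.
Substitute known values:
  E[X_{t+1} | ...] = (0.827) * (3)
                   = 2.4810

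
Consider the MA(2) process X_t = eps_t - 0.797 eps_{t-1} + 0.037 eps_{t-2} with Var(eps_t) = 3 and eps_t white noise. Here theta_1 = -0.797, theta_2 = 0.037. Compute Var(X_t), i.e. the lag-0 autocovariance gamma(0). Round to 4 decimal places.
\gamma(0) = 4.9097

For an MA(q) process X_t = eps_t + sum_i theta_i eps_{t-i} with
Var(eps_t) = sigma^2, the variance is
  gamma(0) = sigma^2 * (1 + sum_i theta_i^2).
  sum_i theta_i^2 = (-0.797)^2 + (0.037)^2 = 0.635209 + 0.001369 = 0.636578.
  gamma(0) = 3 * (1 + 0.636578) = 3 * 1.636578 = 4.909734, which rounds to 4.9097.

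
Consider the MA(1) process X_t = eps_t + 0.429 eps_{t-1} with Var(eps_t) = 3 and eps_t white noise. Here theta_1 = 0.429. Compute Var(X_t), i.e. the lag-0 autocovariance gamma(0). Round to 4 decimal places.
\gamma(0) = 3.5521

For an MA(q) process X_t = eps_t + sum_i theta_i eps_{t-i} with
Var(eps_t) = sigma^2, the variance is
  gamma(0) = sigma^2 * (1 + sum_i theta_i^2).
  sum_i theta_i^2 = (0.429)^2 = 0.184041.
  gamma(0) = 3 * (1 + 0.184041) = 3 * 1.184041 = 3.552123, which rounds to 3.5521.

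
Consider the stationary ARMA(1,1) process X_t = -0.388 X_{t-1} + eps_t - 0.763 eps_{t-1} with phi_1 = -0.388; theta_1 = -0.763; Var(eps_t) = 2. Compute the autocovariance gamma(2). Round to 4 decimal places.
\gamma(2) = 1.3627

Multiply the model equation by X_{t-k} and take expectations. With theta_0 = psi_0 = 1 and psi_j the MA(infinity) weights, this gives
  gamma(k) - sum_i phi_i gamma(k-i) = c_k,
  c_k = sigma^2 * sum_{j=k..q} theta_j psi_{j-k}   (c_k = 0 for k > q),
using gamma(-m) = gamma(m).
psi-weights needed (psi_j = theta_j + sum_i phi_i psi_{j-i}):
  psi_1 = theta_1 + phi_1 = -0.763 + (-0.388) = -1.151
Right-hand sides:
  c_0 = sigma^2 (1 + theta_1 psi_1) = 2 * (1 + (-0.763)(-1.151)) = 2 * 1.878213 = 3.756426
  c_1 = sigma^2 theta_1 = 2 * (-0.763) = -1.526
  c_2 = 0
Equations for k = 0 and k = 1 (AR order 1):
  gamma(0) = phi_1 gamma(1) + c_0
  gamma(1) = phi_1 gamma(0) + c_1
Substituting the second into the first: gamma(0) (1 - phi_1^2) = c_0 + phi_1 c_1, so
  gamma(0) = (c_0 + phi_1 c_1) / (1 - phi_1^2) = (3.756426 + (-0.388)(-1.526)) / (1 - (-0.388)^2) = 4.348514 / 0.849456 = 5.119175.
  gamma(1) = phi_1 gamma(0) + c_1 = (-0.388)(5.119175) + (-1.526) = -3.51224.
For k = 2 (> q): gamma(2) = phi_1 gamma(1) = (-0.388)(-3.51224) = 1.362749.
Therefore gamma(2) = 1.3627 (to 4 decimal places).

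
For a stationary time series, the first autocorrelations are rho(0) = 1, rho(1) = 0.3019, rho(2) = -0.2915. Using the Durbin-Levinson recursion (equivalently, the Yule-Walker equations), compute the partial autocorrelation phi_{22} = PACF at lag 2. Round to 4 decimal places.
\phi_{22} = -0.4210

The PACF at lag k is phi_{kk}, the last component of the solution
to the Yule-Walker system G_k phi = r_k where
  (G_k)_{ij} = rho(|i - j|), (r_k)_i = rho(i), i,j = 1..k.
Equivalently, Durbin-Levinson gives phi_{kk} iteratively:
  phi_{11} = rho(1)
  phi_{kk} = [rho(k) - sum_{j=1..k-1} phi_{k-1,j} rho(k-j)]
            / [1 - sum_{j=1..k-1} phi_{k-1,j} rho(j)],
  phi_{k,j} = phi_{k-1,j} - phi_{kk} phi_{k-1,k-j},  j = 1..k-1.
Step k = 1:
  phi_11 = rho(1) = 0.3019.
Step k = 2:
  phi_22 = [rho(2) - phi_11 rho(1)] / [1 - phi_11 rho(1)] = [-0.2915 - (0.3019)(0.3019)] / [1 - (0.3019)(0.3019)]
         = -0.38264361 / 0.90885639 = -0.421.
Therefore phi_{22} = -0.4210.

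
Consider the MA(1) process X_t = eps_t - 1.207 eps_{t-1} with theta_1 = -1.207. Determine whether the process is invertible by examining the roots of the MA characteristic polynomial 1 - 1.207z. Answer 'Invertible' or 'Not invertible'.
\text{Not invertible}

The MA(q) characteristic polynomial is P(z) = 1 - 1.207z.
Invertibility requires all roots to lie outside the unit circle, i.e. |z| > 1 for every root.
This is linear in z: 1 + (-1.207) z = 0  =>  z = -1/(-1.207) = 0.8285,  |z| = 0.8285.
Moduli of all roots: 0.8285.
All moduli strictly greater than 1? No.
Verdict: Not invertible.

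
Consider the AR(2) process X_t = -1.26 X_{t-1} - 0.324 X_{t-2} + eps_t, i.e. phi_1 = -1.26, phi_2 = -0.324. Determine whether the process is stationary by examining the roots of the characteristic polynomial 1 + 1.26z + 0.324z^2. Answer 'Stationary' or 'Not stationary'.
\text{Stationary}

The AR(p) characteristic polynomial is P(z) = 1 + 1.26z + 0.324z^2.
Stationarity requires all roots to lie outside the unit circle, i.e. |z| > 1 for every root.
Set 1 + (1.26) z + (0.324) z^2 = 0, i.e. a z^2 + b z + c = 0 with a = 0.324, b = 1.26, c = 1.
Discriminant D = b^2 - 4ac = (1.26)^2 - 4*(0.324)*1 = 1.5876 - (1.296) = 0.2916.
D >= 0, so the roots are real: z = (-b +/- sqrt(D)) / (2a) = (-1.26 +/- 0.54) / (0.648).
  z_1 = (-1.26 + 0.54) / (0.648) = -1.1111,   |z_1| = 1.1111.
  z_2 = (-1.26 - 0.54) / (0.648) = -2.7778,   |z_2| = 2.7778.
Moduli of all roots: 1.1111, 2.7778.
All moduli strictly greater than 1? Yes.
Verdict: Stationary.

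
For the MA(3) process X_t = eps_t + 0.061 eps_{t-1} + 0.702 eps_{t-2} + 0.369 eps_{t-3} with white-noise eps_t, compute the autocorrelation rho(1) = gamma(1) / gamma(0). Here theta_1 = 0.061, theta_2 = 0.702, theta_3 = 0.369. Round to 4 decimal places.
\rho(1) = 0.2222

For an MA(q) process with theta_0 = 1, the autocovariance is
  gamma(k) = sigma^2 * sum_{i=0..q-k} theta_i * theta_{i+k},
and rho(k) = gamma(k) / gamma(0). Sigma^2 cancels.
  numerator   = (1)*(0.061) + (0.061)*(0.702) + (0.702)*(0.369) = 0.36286.
  denominator = (1)^2 + (0.061)^2 + (0.702)^2 + (0.369)^2 = 1.632686.
  rho(1) = 0.36286 / 1.632686 = 0.2222.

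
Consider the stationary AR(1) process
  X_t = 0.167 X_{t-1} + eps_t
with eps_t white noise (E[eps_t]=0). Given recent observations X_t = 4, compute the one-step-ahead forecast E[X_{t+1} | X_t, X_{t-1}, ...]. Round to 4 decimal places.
E[X_{t+1} \mid \mathcal F_t] = 0.6680

For an AR(p) model X_t = c + sum_i phi_i X_{t-i} + eps_t, the
one-step-ahead conditional mean is
  E[X_{t+1} | X_t, ...] = c + sum_i phi_i X_{t+1-i}.
Substitute known values:
  E[X_{t+1} | ...] = (0.167) * (4)
                   = 0.6680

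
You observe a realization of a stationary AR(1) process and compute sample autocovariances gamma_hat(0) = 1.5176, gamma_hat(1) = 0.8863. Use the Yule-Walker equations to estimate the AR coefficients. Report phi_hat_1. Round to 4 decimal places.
\hat\phi_{1} = 0.5840

The Yule-Walker equations for an AR(p) process read, in matrix form,
  Gamma_p phi = r_p,   with   (Gamma_p)_{ij} = gamma(|i - j|),
                       (r_p)_i = gamma(i),   i,j = 1..p.
Substitute the sample gammas (Toeplitz matrix and right-hand side of size 1):
  Gamma_p = [[1.5176]]
  r_p     = [0.8863]
With p = 1 this is the single equation gamma(0) phi_1 = gamma(1):
  phi_hat_1 = gamma(1) / gamma(0) = 0.8863 / 1.5176 = 0.5840.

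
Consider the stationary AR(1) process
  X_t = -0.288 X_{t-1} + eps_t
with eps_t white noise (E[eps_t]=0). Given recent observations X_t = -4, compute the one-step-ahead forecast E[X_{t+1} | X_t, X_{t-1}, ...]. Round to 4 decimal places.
E[X_{t+1} \mid \mathcal F_t] = 1.1520

For an AR(p) model X_t = c + sum_i phi_i X_{t-i} + eps_t, the
one-step-ahead conditional mean is
  E[X_{t+1} | X_t, ...] = c + sum_i phi_i X_{t+1-i}.
Substitute known values:
  E[X_{t+1} | ...] = (-0.288) * (-4)
                   = 1.1520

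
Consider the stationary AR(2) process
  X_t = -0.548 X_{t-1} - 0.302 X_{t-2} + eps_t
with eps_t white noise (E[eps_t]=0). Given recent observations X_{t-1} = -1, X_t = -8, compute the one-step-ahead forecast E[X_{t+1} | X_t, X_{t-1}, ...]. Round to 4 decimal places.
E[X_{t+1} \mid \mathcal F_t] = 4.6860

For an AR(p) model X_t = c + sum_i phi_i X_{t-i} + eps_t, the
one-step-ahead conditional mean is
  E[X_{t+1} | X_t, ...] = c + sum_i phi_i X_{t+1-i}.
Substitute known values:
  E[X_{t+1} | ...] = (-0.548) * (-8) + (-0.302) * (-1)
                   = 4.6860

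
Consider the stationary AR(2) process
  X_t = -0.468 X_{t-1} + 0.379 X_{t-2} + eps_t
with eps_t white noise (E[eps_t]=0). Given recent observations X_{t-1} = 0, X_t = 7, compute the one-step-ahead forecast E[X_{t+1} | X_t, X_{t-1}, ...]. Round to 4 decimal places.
E[X_{t+1} \mid \mathcal F_t] = -3.2760

For an AR(p) model X_t = c + sum_i phi_i X_{t-i} + eps_t, the
one-step-ahead conditional mean is
  E[X_{t+1} | X_t, ...] = c + sum_i phi_i X_{t+1-i}.
Substitute known values:
  E[X_{t+1} | ...] = (-0.468) * (7) + (0.379) * (0)
                   = -3.2760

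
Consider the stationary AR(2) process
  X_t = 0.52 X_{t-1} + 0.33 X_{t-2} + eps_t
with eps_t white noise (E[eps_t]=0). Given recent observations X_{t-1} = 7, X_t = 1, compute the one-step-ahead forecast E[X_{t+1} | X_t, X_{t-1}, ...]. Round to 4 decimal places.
E[X_{t+1} \mid \mathcal F_t] = 2.8300

For an AR(p) model X_t = c + sum_i phi_i X_{t-i} + eps_t, the
one-step-ahead conditional mean is
  E[X_{t+1} | X_t, ...] = c + sum_i phi_i X_{t+1-i}.
Substitute known values:
  E[X_{t+1} | ...] = (0.52) * (1) + (0.33) * (7)
                   = 2.8300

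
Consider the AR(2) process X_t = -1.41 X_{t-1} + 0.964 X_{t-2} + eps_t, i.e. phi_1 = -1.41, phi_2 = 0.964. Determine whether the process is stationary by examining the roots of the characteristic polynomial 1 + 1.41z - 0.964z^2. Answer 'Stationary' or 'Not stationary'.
\text{Not stationary}

The AR(p) characteristic polynomial is P(z) = 1 + 1.41z - 0.964z^2.
Stationarity requires all roots to lie outside the unit circle, i.e. |z| > 1 for every root.
Set 1 + (1.41) z + (-0.964) z^2 = 0, i.e. a z^2 + b z + c = 0 with a = -0.964, b = 1.41, c = 1.
Discriminant D = b^2 - 4ac = (1.41)^2 - 4*(-0.964)*1 = 1.9881 - (-3.856) = 5.8441.
D >= 0, so the roots are real: z = (-b +/- sqrt(D)) / (2a) = (-1.41 +/- 2.417457) / (-1.928).
  z_1 = (-1.41 + 2.417457) / (-1.928) = -0.5225,   |z_1| = 0.5225.
  z_2 = (-1.41 - 2.417457) / (-1.928) = 1.9852,   |z_2| = 1.9852.
Moduli of all roots: 0.5225, 1.9852.
All moduli strictly greater than 1? No.
Verdict: Not stationary.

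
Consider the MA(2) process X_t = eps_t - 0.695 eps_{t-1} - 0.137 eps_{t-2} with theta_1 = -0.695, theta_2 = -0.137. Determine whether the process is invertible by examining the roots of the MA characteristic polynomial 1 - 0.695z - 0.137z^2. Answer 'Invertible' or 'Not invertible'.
\text{Invertible}

The MA(q) characteristic polynomial is P(z) = 1 - 0.695z - 0.137z^2.
Invertibility requires all roots to lie outside the unit circle, i.e. |z| > 1 for every root.
Set 1 + (-0.695) z + (-0.137) z^2 = 0, i.e. a z^2 + b z + c = 0 with a = -0.137, b = -0.695, c = 1.
Discriminant D = b^2 - 4ac = (-0.695)^2 - 4*(-0.137)*1 = 0.483025 - (-0.548) = 1.031025.
D >= 0, so the roots are real: z = (-b +/- sqrt(D)) / (2a) = (0.695 +/- 1.015394) / (-0.274).
  z_1 = (0.695 + 1.015394) / (-0.274) = -6.2423,   |z_1| = 6.2423.
  z_2 = (0.695 - 1.015394) / (-0.274) = 1.1693,   |z_2| = 1.1693.
Moduli of all roots: 6.2423, 1.1693.
All moduli strictly greater than 1? Yes.
Verdict: Invertible.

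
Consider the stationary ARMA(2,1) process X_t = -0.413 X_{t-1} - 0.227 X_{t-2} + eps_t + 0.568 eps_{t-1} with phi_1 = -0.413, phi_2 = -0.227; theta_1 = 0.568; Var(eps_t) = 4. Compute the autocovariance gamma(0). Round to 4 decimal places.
\gamma(0) = 4.4720

Multiply the model equation by X_{t-k} and take expectations. With theta_0 = psi_0 = 1 and psi_j the MA(infinity) weights, this gives
  gamma(k) - sum_i phi_i gamma(k-i) = c_k,
  c_k = sigma^2 * sum_{j=k..q} theta_j psi_{j-k}   (c_k = 0 for k > q),
using gamma(-m) = gamma(m).
psi-weights needed (psi_j = theta_j + sum_i phi_i psi_{j-i}):
  psi_1 = theta_1 + phi_1 = 0.568 + (-0.413) = 0.155
Right-hand sides:
  c_0 = sigma^2 (1 + theta_1 psi_1) = 4 * (1 + (0.568)(0.155)) = 4 * 1.08804 = 4.35216
  c_1 = sigma^2 theta_1 = 4 * (0.568) = 2.272
  c_2 = 0
Equations for k = 0, 1, 2 (AR order 2, c_2 = 0):
  (E0) gamma(0) = phi_1 gamma(1) + phi_2 gamma(2) + c_0
  (E1) gamma(1) = phi_1 gamma(0) + phi_2 gamma(1) + c_1
  (E2) gamma(2) = phi_1 gamma(1) + phi_2 gamma(0)
From (E1): gamma(1) = A gamma(0) + B with
  A = phi_1 / (1 - phi_2) = -0.413 / 1.227 = -0.336593,   B = c_1 / (1 - phi_2) = 2.272 / 1.227 = 1.851671.
Insert (E2) into (E0): gamma(0) (1 - phi_2^2) = phi_1 (1 + phi_2) gamma(1) + c_0.
  phi_1 (1 + phi_2) = (-0.413)(0.773) = -0.319249,   1 - phi_2^2 = 0.948471.
Replace gamma(1) by A gamma(0) + B and collect gamma(0):
  gamma(0) [0.948471 - (-0.319249)(-0.336593)] = (-0.319249)(1.851671) + 4.35216
  gamma(0) * 0.841014 = 3.761016
  gamma(0) = 3.761016 / 0.841014 = 4.472002.
Therefore gamma(0) = 4.4720 (to 4 decimal places).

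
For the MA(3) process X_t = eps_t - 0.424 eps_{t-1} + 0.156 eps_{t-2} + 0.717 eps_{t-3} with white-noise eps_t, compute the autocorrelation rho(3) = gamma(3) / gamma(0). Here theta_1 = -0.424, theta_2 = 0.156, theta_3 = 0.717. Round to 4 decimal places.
\rho(3) = 0.4173

For an MA(q) process with theta_0 = 1, the autocovariance is
  gamma(k) = sigma^2 * sum_{i=0..q-k} theta_i * theta_{i+k},
and rho(k) = gamma(k) / gamma(0). Sigma^2 cancels.
  numerator   = (1)*(0.717) = 0.717.
  denominator = (1)^2 + (-0.424)^2 + (0.156)^2 + (0.717)^2 = 1.718201.
  rho(3) = 0.717 / 1.718201 = 0.4173.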